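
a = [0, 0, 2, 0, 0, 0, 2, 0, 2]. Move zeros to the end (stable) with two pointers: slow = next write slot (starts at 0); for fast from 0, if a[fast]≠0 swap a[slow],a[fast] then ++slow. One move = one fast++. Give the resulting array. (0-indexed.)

[2, 2, 2, 0, 0, 0, 0, 0, 0]

(s=0,f=0) a[fast]=0 → fast++
(s=0,f=1) a[fast]=0 → fast++
(s=0,f=2) a[fast]=2≠0 swap→a[0]=2 → slow++,fast++
(s=1,f=3) a[fast]=0 → fast++
(s=1,f=4) a[fast]=0 → fast++
(s=1,f=5) a[fast]=0 → fast++
(s=1,f=6) a[fast]=2≠0 swap→a[1]=2 → slow++,fast++
(s=2,f=7) a[fast]=0 → fast++
(s=2,f=8) a[fast]=2≠0 swap→a[2]=2 → slow++,fast++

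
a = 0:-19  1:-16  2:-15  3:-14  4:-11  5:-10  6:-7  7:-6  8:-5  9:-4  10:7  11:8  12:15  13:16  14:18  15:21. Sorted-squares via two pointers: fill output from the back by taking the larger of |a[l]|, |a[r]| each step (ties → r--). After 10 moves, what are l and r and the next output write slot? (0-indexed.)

[0,15] |-19|<=|21| out[15]=441 → r--
[0,14] |-19|>|18| out[14]=361 → l++
[1,14] |-16|<=|18| out[13]=324 → r--
[1,13] |-16|<=|16| out[12]=256 → r--
[1,12] |-16|>|15| out[11]=256 → l++
[2,12] |-15|<=|15| out[10]=225 → r--
[2,11] |-15|>|8| out[9]=225 → l++
[3,11] |-14|>|8| out[8]=196 → l++
[4,11] |-11|>|8| out[7]=121 → l++
[5,11] |-10|>|8| out[6]=100 → l++

l=6, r=11, next write slot=5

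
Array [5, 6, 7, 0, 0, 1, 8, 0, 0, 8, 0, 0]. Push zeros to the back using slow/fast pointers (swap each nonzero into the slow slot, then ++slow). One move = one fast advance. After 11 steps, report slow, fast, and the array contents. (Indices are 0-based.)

slow=6, fast=11, a=[5, 6, 7, 1, 8, 8, 0, 0, 0, 0, 0, 0]

slow=0 fast=0: a[fast]=5≠0 swap→a[0]=5, slow++,fast++
slow=1 fast=1: a[fast]=6≠0 swap→a[1]=6, slow++,fast++
slow=2 fast=2: a[fast]=7≠0 swap→a[2]=7, slow++,fast++
slow=3 fast=3: a[fast]=0, fast++
slow=3 fast=4: a[fast]=0, fast++
slow=3 fast=5: a[fast]=1≠0 swap→a[3]=1, slow++,fast++
slow=4 fast=6: a[fast]=8≠0 swap→a[4]=8, slow++,fast++
slow=5 fast=7: a[fast]=0, fast++
slow=5 fast=8: a[fast]=0, fast++
slow=5 fast=9: a[fast]=8≠0 swap→a[5]=8, slow++,fast++
slow=6 fast=10: a[fast]=0, fast++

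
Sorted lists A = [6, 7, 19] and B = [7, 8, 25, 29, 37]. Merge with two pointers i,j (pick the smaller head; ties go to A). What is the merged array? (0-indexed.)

[6, 7, 7, 8, 19, 25, 29, 37]

[i=0,j=0] A[i]=6<=B[j]=7 take 6 → i++
[i=1,j=0] A[i]=7<=B[j]=7 take 7 → i++
[i=2,j=0] A[i]=19>B[j]=7 take 7 → j++
[i=2,j=1] A[i]=19>B[j]=8 take 8 → j++
[i=2,j=2] A[i]=19<=B[j]=25 take 19 → i++
[i=3,j=2] A done, take B[j]=25 → j++
[i=3,j=3] A done, take B[j]=29 → j++
[i=3,j=4] A done, take B[j]=37 → j++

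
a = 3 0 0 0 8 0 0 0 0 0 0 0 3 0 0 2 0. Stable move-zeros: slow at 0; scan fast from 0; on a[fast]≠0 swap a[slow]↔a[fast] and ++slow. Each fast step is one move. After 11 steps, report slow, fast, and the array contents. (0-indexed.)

slow=2, fast=11, a=[3, 8, 0, 0, 0, 0, 0, 0, 0, 0, 0, 0, 3, 0, 0, 2, 0]

slow=0 fast=0: a[fast]=3≠0 swap→a[0]=3, slow++,fast++
slow=1 fast=1: a[fast]=0, fast++
slow=1 fast=2: a[fast]=0, fast++
slow=1 fast=3: a[fast]=0, fast++
slow=1 fast=4: a[fast]=8≠0 swap→a[1]=8, slow++,fast++
slow=2 fast=5: a[fast]=0, fast++
slow=2 fast=6: a[fast]=0, fast++
slow=2 fast=7: a[fast]=0, fast++
slow=2 fast=8: a[fast]=0, fast++
slow=2 fast=9: a[fast]=0, fast++
slow=2 fast=10: a[fast]=0, fast++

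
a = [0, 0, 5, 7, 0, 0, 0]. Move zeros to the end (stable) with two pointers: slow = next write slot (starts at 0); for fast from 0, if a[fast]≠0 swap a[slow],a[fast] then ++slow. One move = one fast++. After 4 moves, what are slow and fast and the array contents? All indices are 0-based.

slow=2, fast=4, a=[5, 7, 0, 0, 0, 0, 0]

(s=0,f=0) a[fast]=0 → fast++
(s=0,f=1) a[fast]=0 → fast++
(s=0,f=2) a[fast]=5≠0 swap→a[0]=5 → slow++,fast++
(s=1,f=3) a[fast]=7≠0 swap→a[1]=7 → slow++,fast++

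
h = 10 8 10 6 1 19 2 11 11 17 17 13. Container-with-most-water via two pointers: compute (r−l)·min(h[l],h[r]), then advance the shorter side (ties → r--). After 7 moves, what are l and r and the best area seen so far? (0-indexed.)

l=0 r=11: min(10,13)*11=110 best=110 *, l++
l=1 r=11: min(8,13)*10=80 best=110, l++
l=2 r=11: min(10,13)*9=90 best=110, l++
l=3 r=11: min(6,13)*8=48 best=110, l++
l=4 r=11: min(1,13)*7=7 best=110, l++
l=5 r=11: min(19,13)*6=78 best=110, r--
l=5 r=10: min(19,17)*5=85 best=110, r--

l=5, r=9, best area=110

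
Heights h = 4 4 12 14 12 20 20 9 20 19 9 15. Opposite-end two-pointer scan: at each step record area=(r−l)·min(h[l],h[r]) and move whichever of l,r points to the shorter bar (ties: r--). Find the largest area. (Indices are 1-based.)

[1,12] min(4,15)*11=44 best=44 * → l++
[2,12] min(4,15)*10=40 best=44 → l++
[3,12] min(12,15)*9=108 best=108 * → l++
[4,12] min(14,15)*8=112 best=112 * → l++
[5,12] min(12,15)*7=84 best=112 → l++
[6,12] min(20,15)*6=90 best=112 → r--
[6,11] min(20,9)*5=45 best=112 → r--
[6,10] min(20,19)*4=76 best=112 → r--
[6,9] min(20,20)*3=60 best=112 → r--
[6,8] min(20,9)*2=18 best=112 → r--
[6,7] min(20,20)*1=20 best=112 → r--

max area = 112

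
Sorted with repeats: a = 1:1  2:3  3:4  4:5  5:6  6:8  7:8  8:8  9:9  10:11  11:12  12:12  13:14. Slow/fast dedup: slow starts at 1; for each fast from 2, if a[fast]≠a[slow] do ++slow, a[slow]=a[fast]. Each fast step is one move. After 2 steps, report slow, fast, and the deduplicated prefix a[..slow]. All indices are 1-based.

(s=1,f=2) a[fast]=3≠a[slow]=1 write a[2]=3 → slow++,fast++
(s=2,f=3) a[fast]=4≠a[slow]=3 write a[3]=4 → slow++,fast++

slow=3, fast=4, prefix=[1, 3, 4]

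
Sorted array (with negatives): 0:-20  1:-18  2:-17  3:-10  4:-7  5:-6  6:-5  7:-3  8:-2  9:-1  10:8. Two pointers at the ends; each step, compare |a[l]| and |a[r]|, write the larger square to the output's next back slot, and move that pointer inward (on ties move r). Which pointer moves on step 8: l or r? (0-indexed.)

l=0 r=10: |-20|>|8| out[10]=400, l++
l=1 r=10: |-18|>|8| out[9]=324, l++
l=2 r=10: |-17|>|8| out[8]=289, l++
l=3 r=10: |-10|>|8| out[7]=100, l++
l=4 r=10: |-7|<=|8| out[6]=64, r--
l=4 r=9: |-7|>|-1| out[5]=49, l++
l=5 r=9: |-6|>|-1| out[4]=36, l++
l=6 r=9: |-5|>|-1| out[3]=25, l++

l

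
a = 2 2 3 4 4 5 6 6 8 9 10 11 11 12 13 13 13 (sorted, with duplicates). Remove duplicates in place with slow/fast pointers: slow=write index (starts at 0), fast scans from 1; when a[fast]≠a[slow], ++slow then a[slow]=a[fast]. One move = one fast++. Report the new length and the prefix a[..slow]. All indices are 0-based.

length 11; prefix = [2, 3, 4, 5, 6, 8, 9, 10, 11, 12, 13]

(s=0,f=1) a[fast]=2=a[slow] dup → fast++
(s=0,f=2) a[fast]=3≠a[slow]=2 write a[1]=3 → slow++,fast++
(s=1,f=3) a[fast]=4≠a[slow]=3 write a[2]=4 → slow++,fast++
(s=2,f=4) a[fast]=4=a[slow] dup → fast++
(s=2,f=5) a[fast]=5≠a[slow]=4 write a[3]=5 → slow++,fast++
(s=3,f=6) a[fast]=6≠a[slow]=5 write a[4]=6 → slow++,fast++
(s=4,f=7) a[fast]=6=a[slow] dup → fast++
(s=4,f=8) a[fast]=8≠a[slow]=6 write a[5]=8 → slow++,fast++
(s=5,f=9) a[fast]=9≠a[slow]=8 write a[6]=9 → slow++,fast++
(s=6,f=10) a[fast]=10≠a[slow]=9 write a[7]=10 → slow++,fast++
(s=7,f=11) a[fast]=11≠a[slow]=10 write a[8]=11 → slow++,fast++
(s=8,f=12) a[fast]=11=a[slow] dup → fast++
(s=8,f=13) a[fast]=12≠a[slow]=11 write a[9]=12 → slow++,fast++
(s=9,f=14) a[fast]=13≠a[slow]=12 write a[10]=13 → slow++,fast++
(s=10,f=15) a[fast]=13=a[slow] dup → fast++
(s=10,f=16) a[fast]=13=a[slow] dup → fast++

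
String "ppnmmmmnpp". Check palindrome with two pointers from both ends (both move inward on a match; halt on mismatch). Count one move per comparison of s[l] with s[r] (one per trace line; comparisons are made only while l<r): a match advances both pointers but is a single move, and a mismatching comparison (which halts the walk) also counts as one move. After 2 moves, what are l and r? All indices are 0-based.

l=2, r=7

[0,9] 'p'=='p' → l++,r--
[1,8] 'p'=='p' → l++,r--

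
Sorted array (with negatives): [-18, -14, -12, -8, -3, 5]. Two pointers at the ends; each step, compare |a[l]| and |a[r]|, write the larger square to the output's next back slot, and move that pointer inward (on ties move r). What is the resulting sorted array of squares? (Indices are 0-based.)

l=0 r=5: |-18|>|5| out[5]=324, l++
l=1 r=5: |-14|>|5| out[4]=196, l++
l=2 r=5: |-12|>|5| out[3]=144, l++
l=3 r=5: |-8|>|5| out[2]=64, l++
l=4 r=5: |-3|<=|5| out[1]=25, r--
l=4 r=4: |-3|<=|-3| out[0]=9, r--

[9, 25, 64, 144, 196, 324]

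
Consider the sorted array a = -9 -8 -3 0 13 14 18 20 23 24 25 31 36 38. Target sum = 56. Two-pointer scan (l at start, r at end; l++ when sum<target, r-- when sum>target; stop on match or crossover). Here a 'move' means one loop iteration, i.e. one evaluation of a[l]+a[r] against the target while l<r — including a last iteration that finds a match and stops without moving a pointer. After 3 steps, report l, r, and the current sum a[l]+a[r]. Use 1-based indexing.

l=4, r=14, sum=38

l=1 r=14: -9+38=29 <56, l++
l=2 r=14: -8+38=30 <56, l++
l=3 r=14: -3+38=35 <56, l++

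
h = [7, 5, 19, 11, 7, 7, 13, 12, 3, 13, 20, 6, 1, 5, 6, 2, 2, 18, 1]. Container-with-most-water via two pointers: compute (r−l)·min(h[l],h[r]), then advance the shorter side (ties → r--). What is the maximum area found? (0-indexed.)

[0,18] min(7,1)*18=18 best=18 * → r--
[0,17] min(7,18)*17=119 best=119 * → l++
[1,17] min(5,18)*16=80 best=119 → l++
[2,17] min(19,18)*15=270 best=270 * → r--
[2,16] min(19,2)*14=28 best=270 → r--
[2,15] min(19,2)*13=26 best=270 → r--
[2,14] min(19,6)*12=72 best=270 → r--
[2,13] min(19,5)*11=55 best=270 → r--
[2,12] min(19,1)*10=10 best=270 → r--
[2,11] min(19,6)*9=54 best=270 → r--
[2,10] min(19,20)*8=152 best=270 → l++
[3,10] min(11,20)*7=77 best=270 → l++
[4,10] min(7,20)*6=42 best=270 → l++
[5,10] min(7,20)*5=35 best=270 → l++
[6,10] min(13,20)*4=52 best=270 → l++
[7,10] min(12,20)*3=36 best=270 → l++
[8,10] min(3,20)*2=6 best=270 → l++
[9,10] min(13,20)*1=13 best=270 → l++

max area = 270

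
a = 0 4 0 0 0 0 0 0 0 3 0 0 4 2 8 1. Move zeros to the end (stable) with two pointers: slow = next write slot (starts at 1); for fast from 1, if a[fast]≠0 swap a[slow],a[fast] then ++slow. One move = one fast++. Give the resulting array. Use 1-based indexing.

slow=1 fast=1: a[fast]=0, fast++
slow=1 fast=2: a[fast]=4≠0 swap→a[1]=4, slow++,fast++
slow=2 fast=3: a[fast]=0, fast++
slow=2 fast=4: a[fast]=0, fast++
slow=2 fast=5: a[fast]=0, fast++
slow=2 fast=6: a[fast]=0, fast++
slow=2 fast=7: a[fast]=0, fast++
slow=2 fast=8: a[fast]=0, fast++
slow=2 fast=9: a[fast]=0, fast++
slow=2 fast=10: a[fast]=3≠0 swap→a[2]=3, slow++,fast++
slow=3 fast=11: a[fast]=0, fast++
slow=3 fast=12: a[fast]=0, fast++
slow=3 fast=13: a[fast]=4≠0 swap→a[3]=4, slow++,fast++
slow=4 fast=14: a[fast]=2≠0 swap→a[4]=2, slow++,fast++
slow=5 fast=15: a[fast]=8≠0 swap→a[5]=8, slow++,fast++
slow=6 fast=16: a[fast]=1≠0 swap→a[6]=1, slow++,fast++

[4, 3, 4, 2, 8, 1, 0, 0, 0, 0, 0, 0, 0, 0, 0, 0]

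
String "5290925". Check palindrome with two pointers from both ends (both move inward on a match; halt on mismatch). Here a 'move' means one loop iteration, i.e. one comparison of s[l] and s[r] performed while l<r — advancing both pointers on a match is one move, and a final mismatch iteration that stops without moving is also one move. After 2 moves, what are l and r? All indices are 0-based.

[0,6] '5'=='5' → l++,r--
[1,5] '2'=='2' → l++,r--

l=2, r=4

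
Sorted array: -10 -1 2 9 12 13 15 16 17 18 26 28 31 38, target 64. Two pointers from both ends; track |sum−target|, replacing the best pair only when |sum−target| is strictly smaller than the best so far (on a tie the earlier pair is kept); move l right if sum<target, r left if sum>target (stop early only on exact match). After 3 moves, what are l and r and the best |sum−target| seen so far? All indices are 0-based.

[0,13] -10+38=28 d=36 * → l++
[1,13] -1+38=37 d=27 * → l++
[2,13] 2+38=40 d=24 * → l++

l=3, r=13, best |Δ|=24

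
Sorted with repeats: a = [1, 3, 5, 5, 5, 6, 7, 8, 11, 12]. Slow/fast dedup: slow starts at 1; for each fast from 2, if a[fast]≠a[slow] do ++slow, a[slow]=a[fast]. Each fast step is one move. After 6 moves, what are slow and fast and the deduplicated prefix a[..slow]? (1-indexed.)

(s=1,f=2) a[fast]=3≠a[slow]=1 write a[2]=3 → slow++,fast++
(s=2,f=3) a[fast]=5≠a[slow]=3 write a[3]=5 → slow++,fast++
(s=3,f=4) a[fast]=5=a[slow] dup → fast++
(s=3,f=5) a[fast]=5=a[slow] dup → fast++
(s=3,f=6) a[fast]=6≠a[slow]=5 write a[4]=6 → slow++,fast++
(s=4,f=7) a[fast]=7≠a[slow]=6 write a[5]=7 → slow++,fast++

slow=5, fast=8, prefix=[1, 3, 5, 6, 7]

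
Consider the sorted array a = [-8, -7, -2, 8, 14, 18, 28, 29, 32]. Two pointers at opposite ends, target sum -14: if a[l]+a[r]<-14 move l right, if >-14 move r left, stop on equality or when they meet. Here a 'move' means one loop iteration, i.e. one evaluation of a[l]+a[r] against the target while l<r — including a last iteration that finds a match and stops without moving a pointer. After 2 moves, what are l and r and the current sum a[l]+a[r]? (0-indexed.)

l=0, r=6, sum=20

l=0 r=8: -8+32=24 >-14, r--
l=0 r=7: -8+29=21 >-14, r--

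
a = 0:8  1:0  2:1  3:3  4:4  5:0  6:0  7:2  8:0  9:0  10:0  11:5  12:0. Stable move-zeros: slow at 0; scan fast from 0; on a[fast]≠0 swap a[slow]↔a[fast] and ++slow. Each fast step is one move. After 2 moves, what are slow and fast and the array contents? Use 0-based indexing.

slow=0 fast=0: a[fast]=8≠0 swap→a[0]=8, slow++,fast++
slow=1 fast=1: a[fast]=0, fast++

slow=1, fast=2, a=[8, 0, 1, 3, 4, 0, 0, 2, 0, 0, 0, 5, 0]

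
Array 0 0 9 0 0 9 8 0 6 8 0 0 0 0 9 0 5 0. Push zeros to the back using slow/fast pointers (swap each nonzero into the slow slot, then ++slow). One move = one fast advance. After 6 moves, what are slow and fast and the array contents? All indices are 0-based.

slow=2, fast=6, a=[9, 9, 0, 0, 0, 0, 8, 0, 6, 8, 0, 0, 0, 0, 9, 0, 5, 0]

slow=0 fast=0: a[fast]=0, fast++
slow=0 fast=1: a[fast]=0, fast++
slow=0 fast=2: a[fast]=9≠0 swap→a[0]=9, slow++,fast++
slow=1 fast=3: a[fast]=0, fast++
slow=1 fast=4: a[fast]=0, fast++
slow=1 fast=5: a[fast]=9≠0 swap→a[1]=9, slow++,fast++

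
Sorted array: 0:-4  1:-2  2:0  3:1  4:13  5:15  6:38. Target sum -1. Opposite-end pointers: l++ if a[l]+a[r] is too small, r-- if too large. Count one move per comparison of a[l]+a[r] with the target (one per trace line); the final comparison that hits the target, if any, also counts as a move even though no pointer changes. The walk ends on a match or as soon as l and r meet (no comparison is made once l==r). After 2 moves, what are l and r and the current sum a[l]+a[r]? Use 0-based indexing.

l=0 r=6: -4+38=34 >-1, r--
l=0 r=5: -4+15=11 >-1, r--

l=0, r=4, sum=9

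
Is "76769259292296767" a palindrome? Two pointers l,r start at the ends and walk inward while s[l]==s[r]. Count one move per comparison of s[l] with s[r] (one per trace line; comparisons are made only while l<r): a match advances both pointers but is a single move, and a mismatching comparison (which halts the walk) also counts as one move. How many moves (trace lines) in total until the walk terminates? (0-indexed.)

l=0 r=16: '7'=='7', l++,r--
l=1 r=15: '6'=='6', l++,r--
l=2 r=14: '7'=='7', l++,r--
l=3 r=13: '6'=='6', l++,r--
l=4 r=12: '9'=='9', l++,r--
l=5 r=11: '2'=='2', l++,r--
l=6 r=10: '5'!='2', stop

7 moves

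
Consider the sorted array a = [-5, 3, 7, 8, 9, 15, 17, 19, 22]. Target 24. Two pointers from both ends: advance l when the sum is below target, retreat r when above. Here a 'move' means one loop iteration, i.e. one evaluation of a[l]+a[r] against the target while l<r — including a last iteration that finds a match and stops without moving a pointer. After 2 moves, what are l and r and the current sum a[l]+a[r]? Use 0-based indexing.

[0,8] -5+22=17 <24 → l++
[1,8] 3+22=25 >24 → r--

l=1, r=7, sum=22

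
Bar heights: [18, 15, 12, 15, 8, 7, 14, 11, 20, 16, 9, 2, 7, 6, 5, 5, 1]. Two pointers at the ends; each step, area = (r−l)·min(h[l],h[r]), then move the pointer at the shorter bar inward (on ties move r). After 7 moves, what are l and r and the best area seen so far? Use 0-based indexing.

l=0, r=9, best area=90

l=0 r=16: min(18,1)*16=16 best=16 *, r--
l=0 r=15: min(18,5)*15=75 best=75 *, r--
l=0 r=14: min(18,5)*14=70 best=75, r--
l=0 r=13: min(18,6)*13=78 best=78 *, r--
l=0 r=12: min(18,7)*12=84 best=84 *, r--
l=0 r=11: min(18,2)*11=22 best=84, r--
l=0 r=10: min(18,9)*10=90 best=90 *, r--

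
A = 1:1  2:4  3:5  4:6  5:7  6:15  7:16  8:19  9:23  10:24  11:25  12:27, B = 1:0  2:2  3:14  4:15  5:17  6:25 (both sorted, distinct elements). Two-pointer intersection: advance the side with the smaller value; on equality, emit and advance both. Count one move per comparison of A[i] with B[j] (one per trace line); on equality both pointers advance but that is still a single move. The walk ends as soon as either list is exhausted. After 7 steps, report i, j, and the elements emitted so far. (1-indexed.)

[i=1,j=1] 1>0 → j++
[i=1,j=2] 1<2 → i++
[i=2,j=2] 4>2 → j++
[i=2,j=3] 4<14 → i++
[i=3,j=3] 5<14 → i++
[i=4,j=3] 6<14 → i++
[i=5,j=3] 7<14 → i++

i=6, j=3, emitted=[]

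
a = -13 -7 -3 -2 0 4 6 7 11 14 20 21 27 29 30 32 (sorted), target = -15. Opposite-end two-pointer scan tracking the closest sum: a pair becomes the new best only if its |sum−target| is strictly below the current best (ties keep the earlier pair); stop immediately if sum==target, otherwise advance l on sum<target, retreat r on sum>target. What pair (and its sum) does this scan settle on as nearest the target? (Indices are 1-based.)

pair (-13, -2) with sum -15 (|Δ|=0)

[1,16] -13+32=19 d=34 * → r--
[1,15] -13+30=17 d=32 * → r--
[1,14] -13+29=16 d=31 * → r--
[1,13] -13+27=14 d=29 * → r--
[1,12] -13+21=8 d=23 * → r--
[1,11] -13+20=7 d=22 * → r--
[1,10] -13+14=1 d=16 * → r--
[1,9] -13+11=-2 d=13 * → r--
[1,8] -13+7=-6 d=9 * → r--
[1,7] -13+6=-7 d=8 * → r--
[1,6] -13+4=-9 d=6 * → r--
[1,5] -13+0=-13 d=2 * → r--
[1,4] -13+-2=-15 d=0 * → stop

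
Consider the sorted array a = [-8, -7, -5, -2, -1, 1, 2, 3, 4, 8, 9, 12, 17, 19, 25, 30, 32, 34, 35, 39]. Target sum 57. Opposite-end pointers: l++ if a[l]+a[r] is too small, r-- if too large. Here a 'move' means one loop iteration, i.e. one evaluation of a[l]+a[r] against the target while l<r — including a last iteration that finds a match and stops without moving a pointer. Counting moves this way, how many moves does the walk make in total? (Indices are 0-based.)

[0,19] -8+39=31 <57 → l++
[1,19] -7+39=32 <57 → l++
[2,19] -5+39=34 <57 → l++
[3,19] -2+39=37 <57 → l++
[4,19] -1+39=38 <57 → l++
[5,19] 1+39=40 <57 → l++
[6,19] 2+39=41 <57 → l++
[7,19] 3+39=42 <57 → l++
[8,19] 4+39=43 <57 → l++
[9,19] 8+39=47 <57 → l++
[10,19] 9+39=48 <57 → l++
[11,19] 12+39=51 <57 → l++
[12,19] 17+39=56 <57 → l++
[13,19] 19+39=58 >57 → r--
[13,18] 19+35=54 <57 → l++
[14,18] 25+35=60 >57 → r--
[14,17] 25+34=59 >57 → r--
[14,16] 25+32=57 → found

18 moves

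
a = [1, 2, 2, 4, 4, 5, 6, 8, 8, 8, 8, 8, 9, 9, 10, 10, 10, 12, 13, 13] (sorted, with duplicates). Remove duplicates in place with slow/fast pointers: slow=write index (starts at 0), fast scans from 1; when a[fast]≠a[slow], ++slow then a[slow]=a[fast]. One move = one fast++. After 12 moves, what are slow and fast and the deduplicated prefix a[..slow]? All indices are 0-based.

(s=0,f=1) a[fast]=2≠a[slow]=1 write a[1]=2 → slow++,fast++
(s=1,f=2) a[fast]=2=a[slow] dup → fast++
(s=1,f=3) a[fast]=4≠a[slow]=2 write a[2]=4 → slow++,fast++
(s=2,f=4) a[fast]=4=a[slow] dup → fast++
(s=2,f=5) a[fast]=5≠a[slow]=4 write a[3]=5 → slow++,fast++
(s=3,f=6) a[fast]=6≠a[slow]=5 write a[4]=6 → slow++,fast++
(s=4,f=7) a[fast]=8≠a[slow]=6 write a[5]=8 → slow++,fast++
(s=5,f=8) a[fast]=8=a[slow] dup → fast++
(s=5,f=9) a[fast]=8=a[slow] dup → fast++
(s=5,f=10) a[fast]=8=a[slow] dup → fast++
(s=5,f=11) a[fast]=8=a[slow] dup → fast++
(s=5,f=12) a[fast]=9≠a[slow]=8 write a[6]=9 → slow++,fast++

slow=6, fast=13, prefix=[1, 2, 4, 5, 6, 8, 9]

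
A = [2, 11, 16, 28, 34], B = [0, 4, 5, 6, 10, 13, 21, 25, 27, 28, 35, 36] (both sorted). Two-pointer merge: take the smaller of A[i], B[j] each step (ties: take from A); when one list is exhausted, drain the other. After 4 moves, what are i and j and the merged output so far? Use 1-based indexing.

i=2, j=4, merged so far=[0, 2, 4, 5]

[i=1,j=1] A[i]=2>B[j]=0 take 0 → j++
[i=1,j=2] A[i]=2<=B[j]=4 take 2 → i++
[i=2,j=2] A[i]=11>B[j]=4 take 4 → j++
[i=2,j=3] A[i]=11>B[j]=5 take 5 → j++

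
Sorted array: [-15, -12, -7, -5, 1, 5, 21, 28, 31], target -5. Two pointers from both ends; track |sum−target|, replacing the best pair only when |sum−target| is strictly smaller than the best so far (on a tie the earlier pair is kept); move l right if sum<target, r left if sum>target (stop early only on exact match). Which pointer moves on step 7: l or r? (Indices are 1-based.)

l=1 r=9: -15+31=16 d=21 *, r--
l=1 r=8: -15+28=13 d=18 *, r--
l=1 r=7: -15+21=6 d=11 *, r--
l=1 r=6: -15+5=-10 d=5 *, l++
l=2 r=6: -12+5=-7 d=2 *, l++
l=3 r=6: -7+5=-2 d=3, r--
l=3 r=5: -7+1=-6 d=1 *, l++

l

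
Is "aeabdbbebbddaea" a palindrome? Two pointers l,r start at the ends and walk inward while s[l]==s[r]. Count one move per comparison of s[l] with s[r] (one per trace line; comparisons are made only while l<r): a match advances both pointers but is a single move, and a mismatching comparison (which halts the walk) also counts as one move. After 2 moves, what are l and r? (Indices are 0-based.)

[0,14] 'a'=='a' → l++,r--
[1,13] 'e'=='e' → l++,r--

l=2, r=12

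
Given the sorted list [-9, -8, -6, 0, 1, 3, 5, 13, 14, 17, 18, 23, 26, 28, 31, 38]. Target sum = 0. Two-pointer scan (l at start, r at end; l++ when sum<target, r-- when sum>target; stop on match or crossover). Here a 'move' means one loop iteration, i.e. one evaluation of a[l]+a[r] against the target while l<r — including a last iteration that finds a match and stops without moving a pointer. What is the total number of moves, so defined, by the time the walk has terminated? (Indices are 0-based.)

[0,15] -9+38=29 >0 → r--
[0,14] -9+31=22 >0 → r--
[0,13] -9+28=19 >0 → r--
[0,12] -9+26=17 >0 → r--
[0,11] -9+23=14 >0 → r--
[0,10] -9+18=9 >0 → r--
[0,9] -9+17=8 >0 → r--
[0,8] -9+14=5 >0 → r--
[0,7] -9+13=4 >0 → r--
[0,6] -9+5=-4 <0 → l++
[1,6] -8+5=-3 <0 → l++
[2,6] -6+5=-1 <0 → l++
[3,6] 0+5=5 >0 → r--
[3,5] 0+3=3 >0 → r--
[3,4] 0+1=1 >0 → r--

15 moves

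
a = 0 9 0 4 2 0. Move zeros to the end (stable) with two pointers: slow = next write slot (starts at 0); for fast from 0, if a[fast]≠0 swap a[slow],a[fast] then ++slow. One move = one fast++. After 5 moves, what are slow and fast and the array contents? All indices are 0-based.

slow=0 fast=0: a[fast]=0, fast++
slow=0 fast=1: a[fast]=9≠0 swap→a[0]=9, slow++,fast++
slow=1 fast=2: a[fast]=0, fast++
slow=1 fast=3: a[fast]=4≠0 swap→a[1]=4, slow++,fast++
slow=2 fast=4: a[fast]=2≠0 swap→a[2]=2, slow++,fast++

slow=3, fast=5, a=[9, 4, 2, 0, 0, 0]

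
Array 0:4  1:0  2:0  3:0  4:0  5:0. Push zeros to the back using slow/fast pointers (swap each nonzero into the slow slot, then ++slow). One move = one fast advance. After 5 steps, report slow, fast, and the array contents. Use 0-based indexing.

slow=1, fast=5, a=[4, 0, 0, 0, 0, 0]

slow=0 fast=0: a[fast]=4≠0 swap→a[0]=4, slow++,fast++
slow=1 fast=1: a[fast]=0, fast++
slow=1 fast=2: a[fast]=0, fast++
slow=1 fast=3: a[fast]=0, fast++
slow=1 fast=4: a[fast]=0, fast++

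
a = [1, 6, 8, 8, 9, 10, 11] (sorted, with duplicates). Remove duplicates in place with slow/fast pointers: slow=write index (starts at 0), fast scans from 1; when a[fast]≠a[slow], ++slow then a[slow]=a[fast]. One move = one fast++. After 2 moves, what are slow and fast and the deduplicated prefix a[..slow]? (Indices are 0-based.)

slow=0 fast=1: a[fast]=6≠a[slow]=1 write a[1]=6, slow++,fast++
slow=1 fast=2: a[fast]=8≠a[slow]=6 write a[2]=8, slow++,fast++

slow=2, fast=3, prefix=[1, 6, 8]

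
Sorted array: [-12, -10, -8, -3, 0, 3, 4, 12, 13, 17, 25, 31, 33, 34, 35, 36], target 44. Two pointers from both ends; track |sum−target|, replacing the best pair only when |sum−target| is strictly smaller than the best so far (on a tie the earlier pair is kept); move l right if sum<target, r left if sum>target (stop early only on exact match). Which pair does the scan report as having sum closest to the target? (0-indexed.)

pair (13, 31) with sum 44 (|Δ|=0)

[0,15] -12+36=24 d=20 * → l++
[1,15] -10+36=26 d=18 * → l++
[2,15] -8+36=28 d=16 * → l++
[3,15] -3+36=33 d=11 * → l++
[4,15] 0+36=36 d=8 * → l++
[5,15] 3+36=39 d=5 * → l++
[6,15] 4+36=40 d=4 * → l++
[7,15] 12+36=48 d=4 → r--
[7,14] 12+35=47 d=3 * → r--
[7,13] 12+34=46 d=2 * → r--
[7,12] 12+33=45 d=1 * → r--
[7,11] 12+31=43 d=1 → l++
[8,11] 13+31=44 d=0 * → stop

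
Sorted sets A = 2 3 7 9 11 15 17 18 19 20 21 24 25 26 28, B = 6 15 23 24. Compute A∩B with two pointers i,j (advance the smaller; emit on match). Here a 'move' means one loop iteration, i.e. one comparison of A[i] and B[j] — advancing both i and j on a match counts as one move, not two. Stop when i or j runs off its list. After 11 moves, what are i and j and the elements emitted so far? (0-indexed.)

i=10, j=2, emitted=[15]

[i=0,j=0] 2<6 → i++
[i=1,j=0] 3<6 → i++
[i=2,j=0] 7>6 → j++
[i=2,j=1] 7<15 → i++
[i=3,j=1] 9<15 → i++
[i=4,j=1] 11<15 → i++
[i=5,j=1] 15==15 emit → i++,j++
[i=6,j=2] 17<23 → i++
[i=7,j=2] 18<23 → i++
[i=8,j=2] 19<23 → i++
[i=9,j=2] 20<23 → i++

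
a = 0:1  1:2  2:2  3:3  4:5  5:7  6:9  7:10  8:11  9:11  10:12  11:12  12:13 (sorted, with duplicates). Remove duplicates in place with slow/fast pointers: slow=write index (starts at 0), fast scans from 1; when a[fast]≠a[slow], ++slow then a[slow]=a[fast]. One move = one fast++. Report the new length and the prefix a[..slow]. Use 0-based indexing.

(s=0,f=1) a[fast]=2≠a[slow]=1 write a[1]=2 → slow++,fast++
(s=1,f=2) a[fast]=2=a[slow] dup → fast++
(s=1,f=3) a[fast]=3≠a[slow]=2 write a[2]=3 → slow++,fast++
(s=2,f=4) a[fast]=5≠a[slow]=3 write a[3]=5 → slow++,fast++
(s=3,f=5) a[fast]=7≠a[slow]=5 write a[4]=7 → slow++,fast++
(s=4,f=6) a[fast]=9≠a[slow]=7 write a[5]=9 → slow++,fast++
(s=5,f=7) a[fast]=10≠a[slow]=9 write a[6]=10 → slow++,fast++
(s=6,f=8) a[fast]=11≠a[slow]=10 write a[7]=11 → slow++,fast++
(s=7,f=9) a[fast]=11=a[slow] dup → fast++
(s=7,f=10) a[fast]=12≠a[slow]=11 write a[8]=12 → slow++,fast++
(s=8,f=11) a[fast]=12=a[slow] dup → fast++
(s=8,f=12) a[fast]=13≠a[slow]=12 write a[9]=13 → slow++,fast++

length 10; prefix = [1, 2, 3, 5, 7, 9, 10, 11, 12, 13]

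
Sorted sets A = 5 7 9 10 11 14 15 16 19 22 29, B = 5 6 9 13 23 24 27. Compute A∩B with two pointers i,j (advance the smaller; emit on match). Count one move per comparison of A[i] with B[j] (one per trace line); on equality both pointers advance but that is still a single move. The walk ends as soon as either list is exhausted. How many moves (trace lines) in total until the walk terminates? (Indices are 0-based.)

15 moves

i=0 j=0: 5==5 emit, i++,j++
i=1 j=1: 7>6, j++
i=1 j=2: 7<9, i++
i=2 j=2: 9==9 emit, i++,j++
i=3 j=3: 10<13, i++
i=4 j=3: 11<13, i++
i=5 j=3: 14>13, j++
i=5 j=4: 14<23, i++
i=6 j=4: 15<23, i++
i=7 j=4: 16<23, i++
i=8 j=4: 19<23, i++
i=9 j=4: 22<23, i++
i=10 j=4: 29>23, j++
i=10 j=5: 29>24, j++
i=10 j=6: 29>27, j++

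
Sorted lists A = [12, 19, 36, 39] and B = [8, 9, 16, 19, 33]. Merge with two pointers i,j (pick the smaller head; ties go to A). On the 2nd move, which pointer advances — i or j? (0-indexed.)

j

[i=0,j=0] A[i]=12>B[j]=8 take 8 → j++
[i=0,j=1] A[i]=12>B[j]=9 take 9 → j++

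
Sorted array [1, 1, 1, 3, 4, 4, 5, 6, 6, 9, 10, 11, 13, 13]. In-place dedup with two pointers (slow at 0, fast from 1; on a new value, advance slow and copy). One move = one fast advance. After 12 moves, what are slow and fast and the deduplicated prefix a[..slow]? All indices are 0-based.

(s=0,f=1) a[fast]=1=a[slow] dup → fast++
(s=0,f=2) a[fast]=1=a[slow] dup → fast++
(s=0,f=3) a[fast]=3≠a[slow]=1 write a[1]=3 → slow++,fast++
(s=1,f=4) a[fast]=4≠a[slow]=3 write a[2]=4 → slow++,fast++
(s=2,f=5) a[fast]=4=a[slow] dup → fast++
(s=2,f=6) a[fast]=5≠a[slow]=4 write a[3]=5 → slow++,fast++
(s=3,f=7) a[fast]=6≠a[slow]=5 write a[4]=6 → slow++,fast++
(s=4,f=8) a[fast]=6=a[slow] dup → fast++
(s=4,f=9) a[fast]=9≠a[slow]=6 write a[5]=9 → slow++,fast++
(s=5,f=10) a[fast]=10≠a[slow]=9 write a[6]=10 → slow++,fast++
(s=6,f=11) a[fast]=11≠a[slow]=10 write a[7]=11 → slow++,fast++
(s=7,f=12) a[fast]=13≠a[slow]=11 write a[8]=13 → slow++,fast++

slow=8, fast=13, prefix=[1, 3, 4, 5, 6, 9, 10, 11, 13]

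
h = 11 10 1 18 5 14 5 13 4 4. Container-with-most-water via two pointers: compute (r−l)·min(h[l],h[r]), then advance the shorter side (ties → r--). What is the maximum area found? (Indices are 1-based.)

[1,10] min(11,4)*9=36 best=36 * → r--
[1,9] min(11,4)*8=32 best=36 → r--
[1,8] min(11,13)*7=77 best=77 * → l++
[2,8] min(10,13)*6=60 best=77 → l++
[3,8] min(1,13)*5=5 best=77 → l++
[4,8] min(18,13)*4=52 best=77 → r--
[4,7] min(18,5)*3=15 best=77 → r--
[4,6] min(18,14)*2=28 best=77 → r--
[4,5] min(18,5)*1=5 best=77 → r--

max area = 77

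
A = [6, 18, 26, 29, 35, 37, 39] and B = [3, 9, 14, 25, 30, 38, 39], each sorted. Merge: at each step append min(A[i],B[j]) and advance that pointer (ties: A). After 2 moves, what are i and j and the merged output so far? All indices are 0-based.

[i=0,j=0] A[i]=6>B[j]=3 take 3 → j++
[i=0,j=1] A[i]=6<=B[j]=9 take 6 → i++

i=1, j=1, merged so far=[3, 6]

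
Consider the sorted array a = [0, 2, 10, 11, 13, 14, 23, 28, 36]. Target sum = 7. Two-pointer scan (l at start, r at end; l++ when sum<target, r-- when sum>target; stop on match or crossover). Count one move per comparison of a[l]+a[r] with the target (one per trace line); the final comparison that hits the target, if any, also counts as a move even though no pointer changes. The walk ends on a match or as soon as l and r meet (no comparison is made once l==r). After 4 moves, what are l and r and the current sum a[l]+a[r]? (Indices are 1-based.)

l=1 r=9: 0+36=36 >7, r--
l=1 r=8: 0+28=28 >7, r--
l=1 r=7: 0+23=23 >7, r--
l=1 r=6: 0+14=14 >7, r--

l=1, r=5, sum=13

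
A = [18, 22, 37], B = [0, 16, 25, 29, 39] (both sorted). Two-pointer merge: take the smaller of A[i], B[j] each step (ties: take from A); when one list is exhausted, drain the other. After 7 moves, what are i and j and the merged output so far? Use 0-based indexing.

i=3, j=4, merged so far=[0, 16, 18, 22, 25, 29, 37]

[i=0,j=0] A[i]=18>B[j]=0 take 0 → j++
[i=0,j=1] A[i]=18>B[j]=16 take 16 → j++
[i=0,j=2] A[i]=18<=B[j]=25 take 18 → i++
[i=1,j=2] A[i]=22<=B[j]=25 take 22 → i++
[i=2,j=2] A[i]=37>B[j]=25 take 25 → j++
[i=2,j=3] A[i]=37>B[j]=29 take 29 → j++
[i=2,j=4] A[i]=37<=B[j]=39 take 37 → i++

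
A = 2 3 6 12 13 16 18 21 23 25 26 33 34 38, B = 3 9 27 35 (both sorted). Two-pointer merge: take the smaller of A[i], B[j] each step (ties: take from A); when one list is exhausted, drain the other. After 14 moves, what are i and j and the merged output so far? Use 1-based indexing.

[i=1,j=1] A[i]=2<=B[j]=3 take 2 → i++
[i=2,j=1] A[i]=3<=B[j]=3 take 3 → i++
[i=3,j=1] A[i]=6>B[j]=3 take 3 → j++
[i=3,j=2] A[i]=6<=B[j]=9 take 6 → i++
[i=4,j=2] A[i]=12>B[j]=9 take 9 → j++
[i=4,j=3] A[i]=12<=B[j]=27 take 12 → i++
[i=5,j=3] A[i]=13<=B[j]=27 take 13 → i++
[i=6,j=3] A[i]=16<=B[j]=27 take 16 → i++
[i=7,j=3] A[i]=18<=B[j]=27 take 18 → i++
[i=8,j=3] A[i]=21<=B[j]=27 take 21 → i++
[i=9,j=3] A[i]=23<=B[j]=27 take 23 → i++
[i=10,j=3] A[i]=25<=B[j]=27 take 25 → i++
[i=11,j=3] A[i]=26<=B[j]=27 take 26 → i++
[i=12,j=3] A[i]=33>B[j]=27 take 27 → j++

i=12, j=4, merged so far=[2, 3, 3, 6, 9, 12, 13, 16, 18, 21, 23, 25, 26, 27]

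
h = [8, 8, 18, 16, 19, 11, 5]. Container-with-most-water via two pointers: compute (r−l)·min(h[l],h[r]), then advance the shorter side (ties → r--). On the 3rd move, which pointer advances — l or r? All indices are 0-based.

l

l=0 r=6: min(8,5)*6=30 best=30 *, r--
l=0 r=5: min(8,11)*5=40 best=40 *, l++
l=1 r=5: min(8,11)*4=32 best=40, l++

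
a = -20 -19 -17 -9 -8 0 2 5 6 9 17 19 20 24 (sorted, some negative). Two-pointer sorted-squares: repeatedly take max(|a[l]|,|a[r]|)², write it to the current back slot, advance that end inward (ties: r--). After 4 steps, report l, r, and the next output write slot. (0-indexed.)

[0,13] |-20|<=|24| out[13]=576 → r--
[0,12] |-20|<=|20| out[12]=400 → r--
[0,11] |-20|>|19| out[11]=400 → l++
[1,11] |-19|<=|19| out[10]=361 → r--

l=1, r=10, next write slot=9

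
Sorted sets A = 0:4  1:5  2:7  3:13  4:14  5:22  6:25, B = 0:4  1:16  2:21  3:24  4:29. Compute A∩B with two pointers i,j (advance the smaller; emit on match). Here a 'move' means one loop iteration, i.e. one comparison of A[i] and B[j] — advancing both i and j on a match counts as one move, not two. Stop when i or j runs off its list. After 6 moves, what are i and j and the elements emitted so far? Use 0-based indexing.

[i=0,j=0] 4==4 emit → i++,j++
[i=1,j=1] 5<16 → i++
[i=2,j=1] 7<16 → i++
[i=3,j=1] 13<16 → i++
[i=4,j=1] 14<16 → i++
[i=5,j=1] 22>16 → j++

i=5, j=2, emitted=[4]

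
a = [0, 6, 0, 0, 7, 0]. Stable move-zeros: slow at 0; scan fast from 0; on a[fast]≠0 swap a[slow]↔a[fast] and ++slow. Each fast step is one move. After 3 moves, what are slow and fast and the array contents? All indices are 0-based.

slow=1, fast=3, a=[6, 0, 0, 0, 7, 0]

slow=0 fast=0: a[fast]=0, fast++
slow=0 fast=1: a[fast]=6≠0 swap→a[0]=6, slow++,fast++
slow=1 fast=2: a[fast]=0, fast++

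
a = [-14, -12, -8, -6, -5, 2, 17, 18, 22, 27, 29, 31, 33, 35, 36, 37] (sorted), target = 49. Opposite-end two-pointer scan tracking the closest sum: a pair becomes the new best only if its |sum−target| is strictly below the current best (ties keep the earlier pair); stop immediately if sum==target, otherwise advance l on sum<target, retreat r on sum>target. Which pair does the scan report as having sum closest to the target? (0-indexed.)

pair (18, 31) with sum 49 (|Δ|=0)

l=0 r=15: -14+37=23 d=26 *, l++
l=1 r=15: -12+37=25 d=24 *, l++
l=2 r=15: -8+37=29 d=20 *, l++
l=3 r=15: -6+37=31 d=18 *, l++
l=4 r=15: -5+37=32 d=17 *, l++
l=5 r=15: 2+37=39 d=10 *, l++
l=6 r=15: 17+37=54 d=5 *, r--
l=6 r=14: 17+36=53 d=4 *, r--
l=6 r=13: 17+35=52 d=3 *, r--
l=6 r=12: 17+33=50 d=1 *, r--
l=6 r=11: 17+31=48 d=1, l++
l=7 r=11: 18+31=49 d=0 *, stop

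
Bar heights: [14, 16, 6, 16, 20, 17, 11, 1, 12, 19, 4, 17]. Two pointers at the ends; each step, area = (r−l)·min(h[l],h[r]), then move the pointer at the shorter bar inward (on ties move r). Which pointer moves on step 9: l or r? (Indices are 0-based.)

r

l=0 r=11: min(14,17)*11=154 best=154 *, l++
l=1 r=11: min(16,17)*10=160 best=160 *, l++
l=2 r=11: min(6,17)*9=54 best=160, l++
l=3 r=11: min(16,17)*8=128 best=160, l++
l=4 r=11: min(20,17)*7=119 best=160, r--
l=4 r=10: min(20,4)*6=24 best=160, r--
l=4 r=9: min(20,19)*5=95 best=160, r--
l=4 r=8: min(20,12)*4=48 best=160, r--
l=4 r=7: min(20,1)*3=3 best=160, r--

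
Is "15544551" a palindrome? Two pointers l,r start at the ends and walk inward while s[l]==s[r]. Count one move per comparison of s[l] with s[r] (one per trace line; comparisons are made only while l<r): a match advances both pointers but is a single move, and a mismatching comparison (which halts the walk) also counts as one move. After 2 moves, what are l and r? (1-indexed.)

l=3, r=6

l=1 r=8: '1'=='1', l++,r--
l=2 r=7: '5'=='5', l++,r--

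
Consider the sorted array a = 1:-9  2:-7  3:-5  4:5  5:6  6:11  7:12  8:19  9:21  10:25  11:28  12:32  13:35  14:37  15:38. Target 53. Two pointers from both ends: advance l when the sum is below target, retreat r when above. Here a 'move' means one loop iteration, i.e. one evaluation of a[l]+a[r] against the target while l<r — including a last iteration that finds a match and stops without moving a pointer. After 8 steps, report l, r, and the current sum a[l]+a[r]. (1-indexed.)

l=1 r=15: -9+38=29 <53, l++
l=2 r=15: -7+38=31 <53, l++
l=3 r=15: -5+38=33 <53, l++
l=4 r=15: 5+38=43 <53, l++
l=5 r=15: 6+38=44 <53, l++
l=6 r=15: 11+38=49 <53, l++
l=7 r=15: 12+38=50 <53, l++
l=8 r=15: 19+38=57 >53, r--

l=8, r=14, sum=56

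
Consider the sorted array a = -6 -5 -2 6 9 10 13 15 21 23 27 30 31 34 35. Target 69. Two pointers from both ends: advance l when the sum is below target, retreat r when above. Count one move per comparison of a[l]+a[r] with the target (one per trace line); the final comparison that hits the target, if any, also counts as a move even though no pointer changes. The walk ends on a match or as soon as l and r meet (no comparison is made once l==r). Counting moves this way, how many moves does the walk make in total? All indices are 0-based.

[0,14] -6+35=29 <69 → l++
[1,14] -5+35=30 <69 → l++
[2,14] -2+35=33 <69 → l++
[3,14] 6+35=41 <69 → l++
[4,14] 9+35=44 <69 → l++
[5,14] 10+35=45 <69 → l++
[6,14] 13+35=48 <69 → l++
[7,14] 15+35=50 <69 → l++
[8,14] 21+35=56 <69 → l++
[9,14] 23+35=58 <69 → l++
[10,14] 27+35=62 <69 → l++
[11,14] 30+35=65 <69 → l++
[12,14] 31+35=66 <69 → l++
[13,14] 34+35=69 → found

14 moves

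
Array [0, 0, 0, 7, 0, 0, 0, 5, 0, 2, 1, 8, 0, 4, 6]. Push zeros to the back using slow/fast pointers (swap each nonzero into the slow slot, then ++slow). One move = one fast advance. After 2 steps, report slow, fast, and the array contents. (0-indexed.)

slow=0, fast=2, a=[0, 0, 0, 7, 0, 0, 0, 5, 0, 2, 1, 8, 0, 4, 6]

(s=0,f=0) a[fast]=0 → fast++
(s=0,f=1) a[fast]=0 → fast++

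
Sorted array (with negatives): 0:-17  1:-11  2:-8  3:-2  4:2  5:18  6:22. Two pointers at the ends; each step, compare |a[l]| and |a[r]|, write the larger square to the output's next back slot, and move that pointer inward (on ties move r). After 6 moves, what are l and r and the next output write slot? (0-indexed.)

l=3, r=3, next write slot=0

[0,6] |-17|<=|22| out[6]=484 → r--
[0,5] |-17|<=|18| out[5]=324 → r--
[0,4] |-17|>|2| out[4]=289 → l++
[1,4] |-11|>|2| out[3]=121 → l++
[2,4] |-8|>|2| out[2]=64 → l++
[3,4] |-2|<=|2| out[1]=4 → r--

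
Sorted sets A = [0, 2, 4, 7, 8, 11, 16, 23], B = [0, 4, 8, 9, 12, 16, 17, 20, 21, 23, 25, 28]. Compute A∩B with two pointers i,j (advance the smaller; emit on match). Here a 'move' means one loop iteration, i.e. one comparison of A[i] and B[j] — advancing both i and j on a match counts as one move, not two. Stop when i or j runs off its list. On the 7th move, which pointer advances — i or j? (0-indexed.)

i=0 j=0: 0==0 emit, i++,j++
i=1 j=1: 2<4, i++
i=2 j=1: 4==4 emit, i++,j++
i=3 j=2: 7<8, i++
i=4 j=2: 8==8 emit, i++,j++
i=5 j=3: 11>9, j++
i=5 j=4: 11<12, i++

i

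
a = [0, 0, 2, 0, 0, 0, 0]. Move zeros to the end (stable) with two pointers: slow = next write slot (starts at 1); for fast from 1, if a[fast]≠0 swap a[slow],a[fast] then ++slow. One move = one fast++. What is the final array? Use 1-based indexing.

slow=1 fast=1: a[fast]=0, fast++
slow=1 fast=2: a[fast]=0, fast++
slow=1 fast=3: a[fast]=2≠0 swap→a[1]=2, slow++,fast++
slow=2 fast=4: a[fast]=0, fast++
slow=2 fast=5: a[fast]=0, fast++
slow=2 fast=6: a[fast]=0, fast++
slow=2 fast=7: a[fast]=0, fast++

[2, 0, 0, 0, 0, 0, 0]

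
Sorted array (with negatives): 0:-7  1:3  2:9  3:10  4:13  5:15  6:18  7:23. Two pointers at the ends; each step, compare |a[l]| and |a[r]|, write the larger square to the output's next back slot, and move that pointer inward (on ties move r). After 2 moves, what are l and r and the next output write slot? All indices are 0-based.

l=0, r=5, next write slot=5

l=0 r=7: |-7|<=|23| out[7]=529, r--
l=0 r=6: |-7|<=|18| out[6]=324, r--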